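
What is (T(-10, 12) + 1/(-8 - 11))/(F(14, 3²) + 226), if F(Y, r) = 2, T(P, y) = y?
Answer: 227/4332 ≈ 0.052401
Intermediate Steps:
(T(-10, 12) + 1/(-8 - 11))/(F(14, 3²) + 226) = (12 + 1/(-8 - 11))/(2 + 226) = (12 + 1/(-19))/228 = (12 - 1/19)*(1/228) = (227/19)*(1/228) = 227/4332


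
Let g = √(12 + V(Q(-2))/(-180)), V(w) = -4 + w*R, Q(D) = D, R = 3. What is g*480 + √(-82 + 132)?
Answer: 5*√2 + 80*√434 ≈ 1673.7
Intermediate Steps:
V(w) = -4 + 3*w (V(w) = -4 + w*3 = -4 + 3*w)
g = √434/6 (g = √(12 + (-4 + 3*(-2))/(-180)) = √(12 + (-4 - 6)*(-1/180)) = √(12 - 10*(-1/180)) = √(12 + 1/18) = √(217/18) = √434/6 ≈ 3.4721)
g*480 + √(-82 + 132) = (√434/6)*480 + √(-82 + 132) = 80*√434 + √50 = 80*√434 + 5*√2 = 5*√2 + 80*√434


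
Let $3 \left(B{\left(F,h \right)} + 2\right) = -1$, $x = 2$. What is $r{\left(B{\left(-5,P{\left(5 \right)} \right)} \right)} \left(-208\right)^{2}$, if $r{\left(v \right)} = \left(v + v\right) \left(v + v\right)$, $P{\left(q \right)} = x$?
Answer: $\frac{8479744}{9} \approx 9.4219 \cdot 10^{5}$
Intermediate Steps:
$P{\left(q \right)} = 2$
$B{\left(F,h \right)} = - \frac{7}{3}$ ($B{\left(F,h \right)} = -2 + \frac{1}{3} \left(-1\right) = -2 - \frac{1}{3} = - \frac{7}{3}$)
$r{\left(v \right)} = 4 v^{2}$ ($r{\left(v \right)} = 2 v 2 v = 4 v^{2}$)
$r{\left(B{\left(-5,P{\left(5 \right)} \right)} \right)} \left(-208\right)^{2} = 4 \left(- \frac{7}{3}\right)^{2} \left(-208\right)^{2} = 4 \cdot \frac{49}{9} \cdot 43264 = \frac{196}{9} \cdot 43264 = \frac{8479744}{9}$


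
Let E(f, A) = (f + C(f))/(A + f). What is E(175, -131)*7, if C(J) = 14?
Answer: 1323/44 ≈ 30.068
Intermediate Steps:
E(f, A) = (14 + f)/(A + f) (E(f, A) = (f + 14)/(A + f) = (14 + f)/(A + f))
E(175, -131)*7 = ((14 + 175)/(-131 + 175))*7 = (189/44)*7 = 1323/44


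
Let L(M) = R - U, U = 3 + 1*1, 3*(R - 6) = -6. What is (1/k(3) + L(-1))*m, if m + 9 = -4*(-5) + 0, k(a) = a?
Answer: 11/3 ≈ 3.6667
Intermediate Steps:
R = 4 (R = 6 + (⅓)*(-6) = 6 - 2 = 4)
U = 4 (U = 3 + 1 = 4)
L(M) = 0 (L(M) = 4 - 1*4 = 4 - 4 = 0)
m = 11 (m = -9 + (-4*(-5) + 0) = -9 + (20 + 0) = -9 + 20 = 11)
(1/k(3) + L(-1))*m = (1/3 + 0)*11 = (⅓ + 0)*11 = (⅓)*11 = 11/3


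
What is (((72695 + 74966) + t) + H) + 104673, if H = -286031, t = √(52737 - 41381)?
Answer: -33697 + 2*√2839 ≈ -33590.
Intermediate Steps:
t = 2*√2839 (t = √11356 = 2*√2839 ≈ 106.56)
(((72695 + 74966) + t) + H) + 104673 = (((72695 + 74966) + 2*√2839) - 286031) + 104673 = ((147661 + 2*√2839) - 286031) + 104673 = (-138370 + 2*√2839) + 104673 = -33697 + 2*√2839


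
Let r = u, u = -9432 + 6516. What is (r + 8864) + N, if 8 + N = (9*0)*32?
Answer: 5940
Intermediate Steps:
N = -8 (N = -8 + (9*0)*32 = -8 + 0*32 = -8 + 0 = -8)
u = -2916
r = -2916
(r + 8864) + N = (-2916 + 8864) - 8 = 5948 - 8 = 5940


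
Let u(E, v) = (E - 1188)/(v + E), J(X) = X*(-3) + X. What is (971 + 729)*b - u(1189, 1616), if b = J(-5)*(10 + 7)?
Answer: 810644999/2805 ≈ 2.8900e+5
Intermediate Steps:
J(X) = -2*X (J(X) = -3*X + X = -2*X)
u(E, v) = (-1188 + E)/(E + v)
b = 170 (b = (-2*(-5))*(10 + 7) = 10*17 = 170)
(971 + 729)*b - u(1189, 1616) = (971 + 729)*170 - (-1188 + 1189)/(1189 + 1616) = 1700*170 - 1/2805 = 289000 - 1/2805 = 810644999/2805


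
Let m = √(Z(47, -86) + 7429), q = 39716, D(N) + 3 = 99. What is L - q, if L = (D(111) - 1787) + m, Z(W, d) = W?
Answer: -41407 + 2*√1869 ≈ -41321.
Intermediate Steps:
D(N) = 96 (D(N) = -3 + 99 = 96)
m = 2*√1869 (m = √(47 + 7429) = √7476 = 2*√1869 ≈ 86.464)
L = -1691 + 2*√1869 (L = (96 - 1787) + 2*√1869 = -1691 + 2*√1869 ≈ -1604.5)
L - q = (-1691 + 2*√1869) - 1*39716 = (-1691 + 2*√1869) - 39716 = -41407 + 2*√1869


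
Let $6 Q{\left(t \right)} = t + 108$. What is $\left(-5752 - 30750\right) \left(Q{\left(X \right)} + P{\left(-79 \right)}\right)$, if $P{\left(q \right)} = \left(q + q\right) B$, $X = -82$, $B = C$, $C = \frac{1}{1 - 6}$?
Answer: $- \frac{19674578}{15} \approx -1.3116 \cdot 10^{6}$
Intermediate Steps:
$C = - \frac{1}{5}$ ($C = \frac{1}{-5} = - \frac{1}{5} \approx -0.2$)
$B = - \frac{1}{5} \approx -0.2$
$Q{\left(t \right)} = 18 + \frac{t}{6}$ ($Q{\left(t \right)} = \frac{t + 108}{6} = \frac{108 + t}{6} = 18 + \frac{t}{6}$)
$P{\left(q \right)} = - \frac{2 q}{5}$ ($P{\left(q \right)} = \left(q + q\right) \left(- \frac{1}{5}\right) = 2 q \left(- \frac{1}{5}\right) = - \frac{2 q}{5}$)
$\left(-5752 - 30750\right) \left(Q{\left(X \right)} + P{\left(-79 \right)}\right) = \left(-5752 - 30750\right) \left(\left(18 + \frac{1}{6} \left(-82\right)\right) - - \frac{158}{5}\right) = - 36502 \left(\left(18 - \frac{41}{3}\right) + \frac{158}{5}\right) = - 36502 \left(\frac{13}{3} + \frac{158}{5}\right) = \left(-36502\right) \frac{539}{15} = - \frac{19674578}{15}$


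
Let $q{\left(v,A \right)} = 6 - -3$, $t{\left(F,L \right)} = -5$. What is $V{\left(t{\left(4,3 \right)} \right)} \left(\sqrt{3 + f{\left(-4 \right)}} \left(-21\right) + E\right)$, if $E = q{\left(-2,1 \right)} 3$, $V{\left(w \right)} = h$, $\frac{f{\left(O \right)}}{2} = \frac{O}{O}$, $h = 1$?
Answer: $27 - 21 \sqrt{5} \approx -19.957$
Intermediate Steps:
$f{\left(O \right)} = 2$ ($f{\left(O \right)} = 2 \frac{O}{O} = 2 \cdot 1 = 2$)
$V{\left(w \right)} = 1$
$q{\left(v,A \right)} = 9$ ($q{\left(v,A \right)} = 6 + 3 = 9$)
$E = 27$ ($E = 9 \cdot 3 = 27$)
$V{\left(t{\left(4,3 \right)} \right)} \left(\sqrt{3 + f{\left(-4 \right)}} \left(-21\right) + E\right) = 1 \left(\sqrt{3 + 2} \left(-21\right) + 27\right) = 1 \left(\sqrt{5} \left(-21\right) + 27\right) = 1 \left(- 21 \sqrt{5} + 27\right) = 1 \left(27 - 21 \sqrt{5}\right) = 27 - 21 \sqrt{5}$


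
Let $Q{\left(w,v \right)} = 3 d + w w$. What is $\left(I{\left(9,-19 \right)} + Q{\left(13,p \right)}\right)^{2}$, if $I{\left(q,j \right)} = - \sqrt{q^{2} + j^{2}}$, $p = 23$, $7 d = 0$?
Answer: $\left(169 - \sqrt{442}\right)^{2} \approx 21897.0$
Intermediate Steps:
$d = 0$ ($d = \frac{1}{7} \cdot 0 = 0$)
$I{\left(q,j \right)} = - \sqrt{j^{2} + q^{2}}$
$Q{\left(w,v \right)} = w^{2}$ ($Q{\left(w,v \right)} = 3 \cdot 0 + w w = 0 + w^{2} = w^{2}$)
$\left(I{\left(9,-19 \right)} + Q{\left(13,p \right)}\right)^{2} = \left(- \sqrt{\left(-19\right)^{2} + 9^{2}} + 13^{2}\right)^{2} = \left(- \sqrt{361 + 81} + 169\right)^{2} = \left(- \sqrt{442} + 169\right)^{2} = \left(169 - \sqrt{442}\right)^{2}$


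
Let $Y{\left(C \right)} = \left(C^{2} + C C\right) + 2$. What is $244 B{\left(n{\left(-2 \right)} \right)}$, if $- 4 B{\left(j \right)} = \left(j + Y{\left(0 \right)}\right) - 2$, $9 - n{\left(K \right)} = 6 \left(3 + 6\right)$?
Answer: $2745$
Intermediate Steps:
$n{\left(K \right)} = -45$ ($n{\left(K \right)} = 9 - 6 \left(3 + 6\right) = 9 - 6 \cdot 9 = 9 - 54 = -45$)
$Y{\left(C \right)} = 2 + 2 C^{2}$ ($Y{\left(C \right)} = \left(C^{2} + C^{2}\right) + 2 = 2 C^{2} + 2 = 2 + 2 C^{2}$)
$B{\left(j \right)} = - \frac{j}{4}$ ($B{\left(j \right)} = - \frac{\left(j + \left(2 + 2 \cdot 0^{2}\right)\right) - 2}{4} = - \frac{\left(j + \left(2 + 2 \cdot 0\right)\right) - 2}{4} = - \frac{\left(j + \left(2 + 0\right)\right) - 2}{4} = - \frac{\left(j + 2\right) - 2}{4} = - \frac{\left(2 + j\right) - 2}{4} = - \frac{j}{4}$)
$244 B{\left(n{\left(-2 \right)} \right)} = 244 \left(\left(- \frac{1}{4}\right) \left(-45\right)\right) = 244 \cdot \frac{45}{4} = 2745$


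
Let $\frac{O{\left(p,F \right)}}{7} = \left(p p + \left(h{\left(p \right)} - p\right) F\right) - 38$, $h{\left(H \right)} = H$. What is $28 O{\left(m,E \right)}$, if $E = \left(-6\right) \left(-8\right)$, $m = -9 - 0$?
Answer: $8428$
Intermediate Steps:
$m = -9$ ($m = -9 + 0 = -9$)
$E = 48$
$O{\left(p,F \right)} = -266 + 7 p^{2}$ ($O{\left(p,F \right)} = 7 \left(\left(p p + \left(p - p\right) F\right) - 38\right) = 7 \left(\left(p^{2} + 0 F\right) - 38\right) = 7 \left(\left(p^{2} + 0\right) - 38\right) = 7 \left(p^{2} - 38\right) = 7 \left(-38 + p^{2}\right) = -266 + 7 p^{2}$)
$28 O{\left(m,E \right)} = 28 \left(-266 + 7 \left(-9\right)^{2}\right) = 28 \left(-266 + 7 \cdot 81\right) = 28 \left(-266 + 567\right) = 28 \cdot 301 = 8428$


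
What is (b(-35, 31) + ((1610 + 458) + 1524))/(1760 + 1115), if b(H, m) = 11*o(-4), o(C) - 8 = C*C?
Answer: 3856/2875 ≈ 1.3412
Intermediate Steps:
o(C) = 8 + C**2 (o(C) = 8 + C*C = 8 + C**2)
b(H, m) = 264 (b(H, m) = 11*(8 + (-4)**2) = 11*(8 + 16) = 11*24 = 264)
(b(-35, 31) + ((1610 + 458) + 1524))/(1760 + 1115) = (264 + ((1610 + 458) + 1524))/(1760 + 1115) = (264 + (2068 + 1524))/2875 = (264 + 3592)*(1/2875) = 3856*(1/2875) = 3856/2875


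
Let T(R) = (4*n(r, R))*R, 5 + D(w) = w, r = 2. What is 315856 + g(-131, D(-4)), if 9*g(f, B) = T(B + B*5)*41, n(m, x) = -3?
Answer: 318808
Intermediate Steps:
D(w) = -5 + w
T(R) = -12*R (T(R) = (4*(-3))*R = -12*R)
g(f, B) = -328*B (g(f, B) = (-12*(B + B*5)*41)/9 = (-12*(B + 5*B)*41)/9 = (-72*B*41)/9 = (-2952*B)/9 = -328*B)
315856 + g(-131, D(-4)) = 315856 - 328*(-5 - 4) = 315856 - 328*(-9) = 315856 + 2952 = 318808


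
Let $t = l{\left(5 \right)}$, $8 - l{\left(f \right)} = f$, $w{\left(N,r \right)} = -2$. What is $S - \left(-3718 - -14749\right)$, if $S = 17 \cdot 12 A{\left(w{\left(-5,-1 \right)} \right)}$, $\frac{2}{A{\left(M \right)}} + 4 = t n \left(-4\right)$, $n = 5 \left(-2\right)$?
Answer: $- \frac{319797}{29} \approx -11027.0$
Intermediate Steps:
$l{\left(f \right)} = 8 - f$
$t = 3$ ($t = 8 - 5 = 3$)
$n = -10$
$A{\left(M \right)} = \frac{1}{58}$ ($A{\left(M \right)} = \frac{2}{-4 + 3 \left(-10\right) \left(-4\right)} = \frac{2}{-4 - -120} = \frac{2}{-4 + 120} = \frac{2}{116} = 2 \cdot \frac{1}{116} = \frac{1}{58}$)
$S = \frac{102}{29}$ ($S = 17 \cdot 12 \cdot \frac{1}{58} = 204 \cdot \frac{1}{58} = \frac{102}{29} \approx 3.5172$)
$S - \left(-3718 - -14749\right) = \frac{102}{29} - \left(-3718 - -14749\right) = \frac{102}{29} - \left(-3718 + 14749\right) = \frac{102}{29} - 11031 = - \frac{319797}{29}$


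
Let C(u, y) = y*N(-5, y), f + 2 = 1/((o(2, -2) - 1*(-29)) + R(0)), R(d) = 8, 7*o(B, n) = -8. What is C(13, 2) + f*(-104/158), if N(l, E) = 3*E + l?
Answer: 65398/19829 ≈ 3.2981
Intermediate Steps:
o(B, n) = -8/7 (o(B, n) = (1/7)*(-8) = -8/7)
N(l, E) = l + 3*E
f = -495/251 (f = -2 + 1/((-8/7 - 1*(-29)) + 8) = -2 + 1/((-8/7 + 29) + 8) = -2 + 1/(195/7 + 8) = -2 + 1/(251/7) = -2 + 7/251 = -495/251 ≈ -1.9721)
C(u, y) = y*(-5 + 3*y)
C(13, 2) + f*(-104/158) = 2*(-5 + 3*2) - (-51480)/(251*158) = 2*(-5 + 6) - (-51480)/(251*158) = 2*1 - 495/251*(-52/79) = 2 + 25740/19829 = 65398/19829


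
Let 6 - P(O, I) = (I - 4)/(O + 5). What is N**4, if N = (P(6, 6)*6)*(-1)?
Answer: 21743271936/14641 ≈ 1.4851e+6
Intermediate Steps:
P(O, I) = 6 - (-4 + I)/(5 + O) (P(O, I) = 6 - (I - 4)/(O + 5) = 6 - (-4 + I)/(5 + O))
N = -384/11 (N = (((34 - 1*6 + 6*6)/(5 + 6))*6)*(-1) = (((34 - 6 + 36)/11)*6)*(-1) = (((1/11)*64)*6)*(-1) = ((64/11)*6)*(-1) = (384/11)*(-1) = -384/11 ≈ -34.909)
N**4 = (-384/11)**4 = 21743271936/14641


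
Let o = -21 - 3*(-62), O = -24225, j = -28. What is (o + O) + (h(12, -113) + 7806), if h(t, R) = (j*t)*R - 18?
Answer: 21696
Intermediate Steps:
h(t, R) = -18 - 28*R*t (h(t, R) = (-28*t)*R - 18 = -28*R*t - 18 = -18 - 28*R*t)
o = 165 (o = -21 + 186 = 165)
(o + O) + (h(12, -113) + 7806) = (165 - 24225) + ((-18 - 28*(-113)*12) + 7806) = -24060 + ((-18 + 37968) + 7806) = -24060 + (37950 + 7806) = -24060 + 45756 = 21696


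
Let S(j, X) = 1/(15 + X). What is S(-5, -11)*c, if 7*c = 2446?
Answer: 1223/14 ≈ 87.357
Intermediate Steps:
c = 2446/7 (c = (⅐)*2446 = 2446/7 ≈ 349.43)
S(-5, -11)*c = (2446/7)/(15 - 11) = (2446/7)/4 = (¼)*(2446/7) = 1223/14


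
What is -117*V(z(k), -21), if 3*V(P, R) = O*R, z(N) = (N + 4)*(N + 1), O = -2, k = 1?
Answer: -1638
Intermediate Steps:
z(N) = (1 + N)*(4 + N) (z(N) = (4 + N)*(1 + N) = (1 + N)*(4 + N))
V(P, R) = -2*R/3 (V(P, R) = (-2*R)/3 = -2*R/3)
-117*V(z(k), -21) = -(-78)*(-21) = -117*14 = -1638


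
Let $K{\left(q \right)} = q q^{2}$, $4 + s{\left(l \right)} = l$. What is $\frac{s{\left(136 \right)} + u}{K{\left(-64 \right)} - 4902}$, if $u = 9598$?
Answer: $- \frac{4865}{133523} \approx -0.036436$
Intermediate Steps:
$s{\left(l \right)} = -4 + l$
$K{\left(q \right)} = q^{3}$
$\frac{s{\left(136 \right)} + u}{K{\left(-64 \right)} - 4902} = \frac{\left(-4 + 136\right) + 9598}{\left(-64\right)^{3} - 4902} = \frac{132 + 9598}{-262144 - 4902} = \frac{9730}{-267046} = 9730 \left(- \frac{1}{267046}\right) = - \frac{4865}{133523}$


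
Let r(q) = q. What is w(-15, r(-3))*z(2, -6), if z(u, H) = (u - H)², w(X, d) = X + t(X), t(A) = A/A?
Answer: -896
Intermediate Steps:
t(A) = 1
w(X, d) = 1 + X (w(X, d) = X + 1 = 1 + X)
w(-15, r(-3))*z(2, -6) = (1 - 15)*(-6 - 1*2)² = -14*(-6 - 2)² = -14*(-8)² = -14*64 = -896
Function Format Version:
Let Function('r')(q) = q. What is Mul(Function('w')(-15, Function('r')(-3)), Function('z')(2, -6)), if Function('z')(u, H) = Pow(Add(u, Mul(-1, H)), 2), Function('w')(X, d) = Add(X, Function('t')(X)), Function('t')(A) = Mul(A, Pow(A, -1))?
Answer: -896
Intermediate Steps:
Function('t')(A) = 1
Function('w')(X, d) = Add(1, X) (Function('w')(X, d) = Add(X, 1) = Add(1, X))
Mul(Function('w')(-15, Function('r')(-3)), Function('z')(2, -6)) = Mul(Add(1, -15), Pow(Add(-6, Mul(-1, 2)), 2)) = Mul(-14, Pow(Add(-6, -2), 2)) = Mul(-14, Pow(-8, 2)) = Mul(-14, 64) = -896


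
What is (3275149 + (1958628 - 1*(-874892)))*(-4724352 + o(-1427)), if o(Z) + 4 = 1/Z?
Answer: -41182545095276697/1427 ≈ -2.8860e+13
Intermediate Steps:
o(Z) = -4 + 1/Z
(3275149 + (1958628 - 1*(-874892)))*(-4724352 + o(-1427)) = (3275149 + (1958628 - 1*(-874892)))*(-4724352 + (-4 + 1/(-1427))) = (3275149 + (1958628 + 874892))*(-4724352 + (-4 - 1/1427)) = (3275149 + 2833520)*(-4724352 - 5709/1427) = 6108669*(-6741656013/1427) = -41182545095276697/1427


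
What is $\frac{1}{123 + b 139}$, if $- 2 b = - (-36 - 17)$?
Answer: $- \frac{2}{7121} \approx -0.00028086$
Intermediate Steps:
$b = - \frac{53}{2}$ ($b = - \frac{\left(-1\right) \left(-36 - 17\right)}{2} = - \frac{\left(-1\right) \left(-53\right)}{2} = \left(- \frac{1}{2}\right) 53 = - \frac{53}{2} \approx -26.5$)
$\frac{1}{123 + b 139} = \frac{1}{123 - \frac{7367}{2}} = \frac{1}{- \frac{7121}{2}} = - \frac{2}{7121}$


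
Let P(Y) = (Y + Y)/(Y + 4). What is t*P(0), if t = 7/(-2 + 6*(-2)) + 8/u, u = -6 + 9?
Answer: 0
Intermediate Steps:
P(Y) = 2*Y/(4 + Y) (P(Y) = (2*Y)/(4 + Y) = 2*Y/(4 + Y))
u = 3
t = 13/6 (t = 7/(-2 + 6*(-2)) + 8/3 = 7/(-2 - 12) + 8*(1/3) = 7/(-14) + 8/3 = 7*(-1/14) + 8/3 = -1/2 + 8/3 = 13/6 ≈ 2.1667)
t*P(0) = 13*(2*0/(4 + 0))/6 = 13*(2*0/4)/6 = 13*(2*0*(1/4))/6 = (13/6)*0 = 0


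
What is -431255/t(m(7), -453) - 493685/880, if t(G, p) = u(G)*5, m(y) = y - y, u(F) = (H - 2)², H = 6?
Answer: -523749/88 ≈ -5951.7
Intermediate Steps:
u(F) = 16 (u(F) = (6 - 2)² = 4² = 16)
m(y) = 0
t(G, p) = 80 (t(G, p) = 16*5 = 80)
-431255/t(m(7), -453) - 493685/880 = -431255/80 - 493685/880 = -431255*1/80 - 493685*1/880 = -86251/16 - 98737/176 = -523749/88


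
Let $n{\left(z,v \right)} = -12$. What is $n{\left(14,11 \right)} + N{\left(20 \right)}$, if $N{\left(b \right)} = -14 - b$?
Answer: $-46$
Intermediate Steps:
$n{\left(14,11 \right)} + N{\left(20 \right)} = -12 - 34 = -46$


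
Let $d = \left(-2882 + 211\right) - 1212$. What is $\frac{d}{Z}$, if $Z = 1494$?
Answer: $- \frac{3883}{1494} \approx -2.5991$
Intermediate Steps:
$d = -3883$ ($d = -2671 - 1212 = -3883$)
$\frac{d}{Z} = - \frac{3883}{1494}$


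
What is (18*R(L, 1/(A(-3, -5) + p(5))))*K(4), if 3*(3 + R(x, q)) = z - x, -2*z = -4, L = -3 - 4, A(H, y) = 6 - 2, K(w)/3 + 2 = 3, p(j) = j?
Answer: 0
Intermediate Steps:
K(w) = 3 (K(w) = -6 + 3*3 = -6 + 9 = 3)
A(H, y) = 4
L = -7
z = 2 (z = -1/2*(-4) = 2)
R(x, q) = -7/3 - x/3 (R(x, q) = -3 + (2 - x)/3 = -3 + (2/3 - x/3) = -7/3 - x/3)
(18*R(L, 1/(A(-3, -5) + p(5))))*K(4) = (18*(-7/3 - 1/3*(-7)))*3 = (18*(-7/3 + 7/3))*3 = (18*0)*3 = 0*3 = 0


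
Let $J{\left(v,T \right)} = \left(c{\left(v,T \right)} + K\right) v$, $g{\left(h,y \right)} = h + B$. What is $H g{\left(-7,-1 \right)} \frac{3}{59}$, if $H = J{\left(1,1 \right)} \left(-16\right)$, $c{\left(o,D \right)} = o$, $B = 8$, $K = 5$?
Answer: $- \frac{288}{59} \approx -4.8814$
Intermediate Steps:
$g{\left(h,y \right)} = 8 + h$ ($g{\left(h,y \right)} = h + 8 = 8 + h$)
$J{\left(v,T \right)} = v \left(5 + v\right)$ ($J{\left(v,T \right)} = \left(v + 5\right) v = \left(5 + v\right) v = v \left(5 + v\right)$)
$H = -96$ ($H = 1 \left(5 + 1\right) \left(-16\right) = 1 \cdot 6 \left(-16\right) = 6 \left(-16\right) = -96$)
$H g{\left(-7,-1 \right)} \frac{3}{59} = - 96 \left(8 - 7\right) \frac{3}{59} = \left(-96\right) 1 \cdot 3 \cdot \frac{1}{59} = \left(-96\right) \frac{3}{59} = - \frac{288}{59}$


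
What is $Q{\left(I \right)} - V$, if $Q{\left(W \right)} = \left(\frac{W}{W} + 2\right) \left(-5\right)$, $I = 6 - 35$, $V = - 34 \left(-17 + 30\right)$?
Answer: $427$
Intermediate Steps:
$V = -442$ ($V = \left(-34\right) 13 = -442$)
$I = -29$
$Q{\left(W \right)} = -15$ ($Q{\left(W \right)} = \left(1 + 2\right) \left(-5\right) = 3 \left(-5\right) = -15$)
$Q{\left(I \right)} - V = -15 - -442 = -15 + 442 = 427$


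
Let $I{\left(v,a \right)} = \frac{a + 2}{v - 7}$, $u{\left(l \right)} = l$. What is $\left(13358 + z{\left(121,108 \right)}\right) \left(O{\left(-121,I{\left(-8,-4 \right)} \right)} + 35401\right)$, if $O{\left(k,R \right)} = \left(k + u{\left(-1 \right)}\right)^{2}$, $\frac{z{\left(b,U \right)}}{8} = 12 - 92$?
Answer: $639524630$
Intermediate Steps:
$z{\left(b,U \right)} = -640$ ($z{\left(b,U \right)} = 8 \left(12 - 92\right) = 8 \left(-80\right) = -640$)
$I{\left(v,a \right)} = \frac{2 + a}{-7 + v}$
$O{\left(k,R \right)} = \left(-1 + k\right)^{2}$ ($O{\left(k,R \right)} = \left(k - 1\right)^{2} = \left(-1 + k\right)^{2}$)
$\left(13358 + z{\left(121,108 \right)}\right) \left(O{\left(-121,I{\left(-8,-4 \right)} \right)} + 35401\right) = \left(13358 - 640\right) \left(\left(-1 - 121\right)^{2} + 35401\right) = 12718 \left(\left(-122\right)^{2} + 35401\right) = 12718 \left(14884 + 35401\right) = 12718 \cdot 50285 = 639524630$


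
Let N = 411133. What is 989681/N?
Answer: 989681/411133 ≈ 2.4072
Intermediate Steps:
989681/N = 989681/411133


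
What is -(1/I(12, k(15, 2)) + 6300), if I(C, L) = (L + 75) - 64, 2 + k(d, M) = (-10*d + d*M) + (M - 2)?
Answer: -699299/111 ≈ -6300.0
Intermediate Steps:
k(d, M) = -4 + M - 10*d + M*d (k(d, M) = -2 + ((-10*d + d*M) + (M - 2)) = -2 + ((-10*d + M*d) + (-2 + M)) = -2 + (-2 + M - 10*d + M*d) = -4 + M - 10*d + M*d)
I(C, L) = 11 + L (I(C, L) = (75 + L) - 64 = 11 + L)
-(1/I(12, k(15, 2)) + 6300) = -(1/(11 + (-4 + 2 - 10*15 + 2*15)) + 6300) = -(1/(11 + (-4 + 2 - 150 + 30)) + 6300) = -(1/(11 - 122) + 6300) = -(1/(-111) + 6300) = -(-1/111 + 6300) = -1*699299/111 = -699299/111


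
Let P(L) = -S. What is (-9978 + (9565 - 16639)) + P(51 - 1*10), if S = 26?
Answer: -17078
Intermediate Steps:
P(L) = -26 (P(L) = -1*26 = -26)
(-9978 + (9565 - 16639)) + P(51 - 1*10) = (-9978 + (9565 - 16639)) - 26 = (-9978 - 7074) - 26 = -17052 - 26 = -17078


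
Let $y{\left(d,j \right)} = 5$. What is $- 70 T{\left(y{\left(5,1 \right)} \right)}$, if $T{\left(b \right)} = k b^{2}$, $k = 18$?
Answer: $-31500$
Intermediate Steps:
$T{\left(b \right)} = 18 b^{2}$
$- 70 T{\left(y{\left(5,1 \right)} \right)} = - 70 \cdot 18 \cdot 5^{2} = - 70 \cdot 18 \cdot 25 = - 70 \cdot 450 = \left(-1\right) 31500 = -31500$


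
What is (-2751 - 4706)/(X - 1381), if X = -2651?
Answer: 7457/4032 ≈ 1.8495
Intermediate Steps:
(-2751 - 4706)/(X - 1381) = (-2751 - 4706)/(-2651 - 1381) = -7457/(-4032) = -7457*(-1/4032) = 7457/4032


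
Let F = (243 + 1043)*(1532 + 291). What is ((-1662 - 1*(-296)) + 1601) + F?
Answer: 2344613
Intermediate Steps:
F = 2344378 (F = 1286*1823 = 2344378)
((-1662 - 1*(-296)) + 1601) + F = ((-1662 - 1*(-296)) + 1601) + 2344378 = ((-1662 + 296) + 1601) + 2344378 = (-1366 + 1601) + 2344378 = 235 + 2344378 = 2344613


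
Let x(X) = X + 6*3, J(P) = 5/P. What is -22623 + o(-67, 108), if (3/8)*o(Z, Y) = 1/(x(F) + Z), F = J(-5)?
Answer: -1696729/75 ≈ -22623.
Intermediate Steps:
F = -1 (F = 5/(-5) = 5*(-1/5) = -1)
x(X) = 18 + X (x(X) = X + 18 = 18 + X)
o(Z, Y) = 8/(3*(17 + Z)) (o(Z, Y) = 8/(3*((18 - 1) + Z)) = 8/(3*(17 + Z)))
-22623 + o(-67, 108) = -22623 + 8/(3*(17 - 67)) = -22623 + (8/3)/(-50) = -22623 + (8/3)*(-1/50) = -22623 - 4/75 = -1696729/75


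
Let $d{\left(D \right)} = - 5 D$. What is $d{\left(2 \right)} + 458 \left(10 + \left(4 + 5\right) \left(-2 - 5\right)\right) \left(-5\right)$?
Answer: $121360$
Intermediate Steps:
$d{\left(2 \right)} + 458 \left(10 + \left(4 + 5\right) \left(-2 - 5\right)\right) \left(-5\right) = \left(-5\right) 2 + 458 \left(10 + \left(4 + 5\right) \left(-2 - 5\right)\right) \left(-5\right) = -10 + 458 \left(10 + 9 \left(-7\right)\right) \left(-5\right) = -10 + 458 \left(10 - 63\right) \left(-5\right) = -10 + 458 \left(\left(-53\right) \left(-5\right)\right) = -10 + 458 \cdot 265 = -10 + 121370 = 121360$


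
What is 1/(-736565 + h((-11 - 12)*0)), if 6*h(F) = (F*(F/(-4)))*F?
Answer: -1/736565 ≈ -1.3577e-6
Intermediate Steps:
h(F) = -F³/24 (h(F) = ((F*(F/(-4)))*F)/6 = ((F*(F*(-¼)))*F)/6 = ((F*(-F/4))*F)/6 = ((-F²/4)*F)/6 = (-F³/4)/6 = -F³/24)
1/(-736565 + h((-11 - 12)*0)) = 1/(-736565 - ((-11 - 12)*0)³/24) = 1/(-736565 - (-23*0)³/24) = 1/(-736565 - 1/24*0³) = 1/(-736565 - 1/24*0) = 1/(-736565 + 0) = 1/(-736565) = -1/736565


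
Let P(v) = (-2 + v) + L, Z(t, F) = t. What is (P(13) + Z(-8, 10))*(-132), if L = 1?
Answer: -528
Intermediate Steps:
P(v) = -1 + v (P(v) = (-2 + v) + 1 = -1 + v)
(P(13) + Z(-8, 10))*(-132) = ((-1 + 13) - 8)*(-132) = (12 - 8)*(-132) = 4*(-132) = -528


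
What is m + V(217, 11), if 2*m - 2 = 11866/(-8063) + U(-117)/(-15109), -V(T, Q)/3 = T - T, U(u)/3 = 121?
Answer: 61437471/243647734 ≈ 0.25216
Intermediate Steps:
U(u) = 363 (U(u) = 3*121 = 363)
V(T, Q) = 0 (V(T, Q) = -3*(T - T) = -3*0 = 0)
m = 61437471/243647734 (m = 1 + (11866/(-8063) + 363/(-15109))/2 = 1 + (11866*(-1/8063) + 363*(-1/15109))/2 = 1 + (-11866/8063 - 363/15109)/2 = 1 + (1/2)*(-182210263/121823867) = 1 - 182210263/243647734 = 61437471/243647734 ≈ 0.25216)
m + V(217, 11) = 61437471/243647734 + 0 = 61437471/243647734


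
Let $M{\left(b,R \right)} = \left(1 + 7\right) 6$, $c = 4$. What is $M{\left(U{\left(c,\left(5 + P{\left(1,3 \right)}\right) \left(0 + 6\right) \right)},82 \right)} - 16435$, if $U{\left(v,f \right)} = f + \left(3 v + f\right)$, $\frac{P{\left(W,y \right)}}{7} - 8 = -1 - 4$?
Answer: $-16387$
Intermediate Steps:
$P{\left(W,y \right)} = 21$ ($P{\left(W,y \right)} = 56 + 7 \left(-1 - 4\right) = 56 + 7 \left(-5\right) = 56 - 35 = 21$)
$U{\left(v,f \right)} = 2 f + 3 v$ ($U{\left(v,f \right)} = f + \left(f + 3 v\right) = 2 f + 3 v$)
$M{\left(b,R \right)} = 48$ ($M{\left(b,R \right)} = 8 \cdot 6 = 48$)
$M{\left(U{\left(c,\left(5 + P{\left(1,3 \right)}\right) \left(0 + 6\right) \right)},82 \right)} - 16435 = 48 - 16435 = -16387$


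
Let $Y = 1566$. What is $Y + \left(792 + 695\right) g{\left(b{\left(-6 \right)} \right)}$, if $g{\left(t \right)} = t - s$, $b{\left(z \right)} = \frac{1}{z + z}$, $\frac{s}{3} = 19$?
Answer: $- \frac{999803}{12} \approx -83317.0$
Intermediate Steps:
$s = 57$ ($s = 3 \cdot 19 = 57$)
$b{\left(z \right)} = \frac{1}{2 z}$
$g{\left(t \right)} = -57 + t$ ($g{\left(t \right)} = t - 57 = -57 + t$)
$Y + \left(792 + 695\right) g{\left(b{\left(-6 \right)} \right)} = 1566 + \left(792 + 695\right) \left(-57 + \frac{1}{2 \left(-6\right)}\right) = 1566 + 1487 \left(-57 + \frac{1}{2} \left(- \frac{1}{6}\right)\right) = 1566 + 1487 \left(-57 - \frac{1}{12}\right) = 1566 + 1487 \left(- \frac{685}{12}\right) = 1566 - \frac{1018595}{12} = - \frac{999803}{12}$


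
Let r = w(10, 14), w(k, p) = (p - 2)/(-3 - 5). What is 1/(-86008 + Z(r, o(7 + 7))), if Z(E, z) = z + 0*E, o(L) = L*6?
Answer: -1/85924 ≈ -1.1638e-5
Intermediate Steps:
w(k, p) = ¼ - p/8 (w(k, p) = (-2 + p)/(-8) = (-2 + p)*(-⅛) = ¼ - p/8)
o(L) = 6*L
r = -3/2 (r = ¼ - ⅛*14 = ¼ - 7/4 = -3/2 ≈ -1.5000)
Z(E, z) = z (Z(E, z) = z + 0 = z)
1/(-86008 + Z(r, o(7 + 7))) = 1/(-86008 + 6*(7 + 7)) = 1/(-86008 + 6*14) = 1/(-86008 + 84) = 1/(-85924) = -1/85924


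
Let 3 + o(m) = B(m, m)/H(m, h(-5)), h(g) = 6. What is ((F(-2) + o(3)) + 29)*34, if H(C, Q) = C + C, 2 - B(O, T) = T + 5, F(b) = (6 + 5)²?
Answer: 4964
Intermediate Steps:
F(b) = 121 (F(b) = 11² = 121)
B(O, T) = -3 - T (B(O, T) = 2 - (T + 5) = 2 - (5 + T) = 2 + (-5 - T) = -3 - T)
H(C, Q) = 2*C
o(m) = -3 + (-3 - m)/(2*m) (o(m) = -3 + (-3 - m)/((2*m)) = -3 + (-3 - m)*(1/(2*m)) = -3 + (-3 - m)/(2*m))
((F(-2) + o(3)) + 29)*34 = ((121 + (½)*(-3 - 7*3)/3) + 29)*34 = ((121 + (½)*(⅓)*(-3 - 21)) + 29)*34 = ((121 + (½)*(⅓)*(-24)) + 29)*34 = ((121 - 4) + 29)*34 = (117 + 29)*34 = 146*34 = 4964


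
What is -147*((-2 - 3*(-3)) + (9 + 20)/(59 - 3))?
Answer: -8841/8 ≈ -1105.1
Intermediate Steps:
-147*((-2 - 3*(-3)) + (9 + 20)/(59 - 3)) = -147*((-2 + 9) + 29/56) = -147*(7 + 29*(1/56)) = -147*(7 + 29/56) = -147*421/56 = -8841/8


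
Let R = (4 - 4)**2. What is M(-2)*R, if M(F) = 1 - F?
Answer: 0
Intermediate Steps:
R = 0 (R = 0**2 = 0)
M(-2)*R = (1 - 1*(-2))*0 = (1 + 2)*0 = 3*0 = 0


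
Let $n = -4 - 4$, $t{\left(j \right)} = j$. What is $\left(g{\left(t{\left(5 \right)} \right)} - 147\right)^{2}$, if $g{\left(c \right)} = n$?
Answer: $24025$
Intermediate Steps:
$n = -8$
$g{\left(c \right)} = -8$
$\left(g{\left(t{\left(5 \right)} \right)} - 147\right)^{2} = \left(-8 - 147\right)^{2} = \left(-155\right)^{2} = 24025$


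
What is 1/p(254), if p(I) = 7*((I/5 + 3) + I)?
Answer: 5/10773 ≈ 0.00046412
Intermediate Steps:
p(I) = 21 + 42*I/5 (p(I) = 7*((I*(⅕) + 3) + I) = 7*((I/5 + 3) + I) = 7*((3 + I/5) + I) = 7*(3 + 6*I/5) = 21 + 42*I/5)
1/p(254) = 1/(21 + (42/5)*254) = 1/(21 + 10668/5) = 1/(10773/5) = 5/10773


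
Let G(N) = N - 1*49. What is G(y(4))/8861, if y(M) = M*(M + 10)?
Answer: 7/8861 ≈ 0.00078998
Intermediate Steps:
y(M) = M*(10 + M)
G(N) = -49 + N (G(N) = N - 49 = -49 + N)
G(y(4))/8861 = (-49 + 4*(10 + 4))/8861 = (-49 + 4*14)*(1/8861) = (-49 + 56)*(1/8861) = 7*(1/8861) = 7/8861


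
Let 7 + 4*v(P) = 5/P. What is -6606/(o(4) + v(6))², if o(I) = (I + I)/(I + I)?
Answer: -3805056/169 ≈ -22515.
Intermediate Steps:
v(P) = -7/4 + 5/(4*P) (v(P) = -7/4 + (5/P)/4 = -7/4 + 5/(4*P))
o(I) = 1 (o(I) = (2*I)/((2*I)) = (2*I)*(1/(2*I)) = 1)
-6606/(o(4) + v(6))² = -6606/(1 + (¼)*(5 - 7*6)/6)² = -6606/(1 + (¼)*(⅙)*(5 - 42))² = -6606/(1 + (¼)*(⅙)*(-37))² = -6606/(1 - 37/24)² = -6606/((-13/24)²) = -6606/169/576 = -6606*576/169 = -3805056/169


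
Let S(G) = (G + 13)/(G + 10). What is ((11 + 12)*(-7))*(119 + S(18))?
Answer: -77349/4 ≈ -19337.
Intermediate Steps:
S(G) = (13 + G)/(10 + G)
((11 + 12)*(-7))*(119 + S(18)) = ((11 + 12)*(-7))*(119 + (13 + 18)/(10 + 18)) = (23*(-7))*(119 + 31/28) = -161*(119 + (1/28)*31) = -161*(119 + 31/28) = -161*3363/28 = -77349/4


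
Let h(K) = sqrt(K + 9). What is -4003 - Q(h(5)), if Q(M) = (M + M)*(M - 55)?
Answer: -4031 + 110*sqrt(14) ≈ -3619.4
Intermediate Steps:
h(K) = sqrt(9 + K)
Q(M) = 2*M*(-55 + M) (Q(M) = (2*M)*(-55 + M) = 2*M*(-55 + M))
-4003 - Q(h(5)) = -4003 - 2*sqrt(9 + 5)*(-55 + sqrt(9 + 5)) = -4003 - 2*sqrt(14)*(-55 + sqrt(14))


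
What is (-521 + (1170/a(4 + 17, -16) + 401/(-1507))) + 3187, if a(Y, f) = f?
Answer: 31256493/12056 ≈ 2592.6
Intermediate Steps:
(-521 + (1170/a(4 + 17, -16) + 401/(-1507))) + 3187 = (-521 + (1170/(-16) + 401/(-1507))) + 3187 = (-521 + (1170*(-1/16) + 401*(-1/1507))) + 3187 = (-521 + (-585/8 - 401/1507)) + 3187 = (-521 - 884803/12056) + 3187 = -7165979/12056 + 3187 = 31256493/12056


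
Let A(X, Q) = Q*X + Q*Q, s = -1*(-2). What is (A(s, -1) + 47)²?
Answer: 2116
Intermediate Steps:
s = 2
A(X, Q) = Q² + Q*X (A(X, Q) = Q*X + Q² = Q² + Q*X)
(A(s, -1) + 47)² = (-(-1 + 2) + 47)² = (-1*1 + 47)² = (-1 + 47)² = 46² = 2116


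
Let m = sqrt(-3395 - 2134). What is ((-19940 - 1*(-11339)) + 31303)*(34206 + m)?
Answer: 776544612 + 22702*I*sqrt(5529) ≈ 7.7654e+8 + 1.6881e+6*I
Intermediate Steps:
m = I*sqrt(5529) (m = sqrt(-5529) = I*sqrt(5529) ≈ 74.357*I)
((-19940 - 1*(-11339)) + 31303)*(34206 + m) = ((-19940 - 1*(-11339)) + 31303)*(34206 + I*sqrt(5529)) = ((-19940 + 11339) + 31303)*(34206 + I*sqrt(5529)) = (-8601 + 31303)*(34206 + I*sqrt(5529)) = 22702*(34206 + I*sqrt(5529)) = 776544612 + 22702*I*sqrt(5529)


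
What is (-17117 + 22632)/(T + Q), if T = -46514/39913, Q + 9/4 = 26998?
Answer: 880480780/4309739423 ≈ 0.20430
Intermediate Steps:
Q = 107983/4 (Q = -9/4 + 26998 = 107983/4 ≈ 26996.)
T = -46514/39913 (T = -46514*1/39913 = -46514/39913 ≈ -1.1654)
(-17117 + 22632)/(T + Q) = (-17117 + 22632)/(-46514/39913 + 107983/4) = 5515/(4309739423/159652) = 5515*(159652/4309739423) = 880480780/4309739423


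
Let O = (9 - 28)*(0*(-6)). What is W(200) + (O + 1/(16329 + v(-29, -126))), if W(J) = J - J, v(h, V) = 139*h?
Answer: 1/12298 ≈ 8.1314e-5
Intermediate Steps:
O = 0 (O = -19*0 = 0)
W(J) = 0
W(200) + (O + 1/(16329 + v(-29, -126))) = 0 + (0 + 1/(16329 + 139*(-29))) = 0 + (0 + 1/(16329 - 4031)) = 0 + (0 + 1/12298) = 0 + 1/12298 = 1/12298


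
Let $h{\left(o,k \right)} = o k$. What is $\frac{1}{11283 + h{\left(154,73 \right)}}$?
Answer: $\frac{1}{22525} \approx 4.4395 \cdot 10^{-5}$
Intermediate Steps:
$h{\left(o,k \right)} = k o$
$\frac{1}{11283 + h{\left(154,73 \right)}} = \frac{1}{11283 + 73 \cdot 154} = \frac{1}{11283 + 11242} = \frac{1}{22525}$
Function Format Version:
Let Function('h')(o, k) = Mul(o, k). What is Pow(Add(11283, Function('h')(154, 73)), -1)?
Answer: Rational(1, 22525) ≈ 4.4395e-5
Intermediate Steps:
Function('h')(o, k) = Mul(k, o)
Pow(Add(11283, Function('h')(154, 73)), -1) = Pow(Add(11283, Mul(73, 154)), -1) = Pow(Add(11283, 11242), -1) = Pow(22525, -1) = Rational(1, 22525)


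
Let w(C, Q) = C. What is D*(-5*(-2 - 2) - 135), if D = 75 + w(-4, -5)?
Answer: -8165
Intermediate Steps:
D = 71 (D = 75 - 4 = 71)
D*(-5*(-2 - 2) - 135) = 71*(-5*(-2 - 2) - 135) = 71*(-5*(-4) - 135) = 71*(20 - 135) = 71*(-115) = -8165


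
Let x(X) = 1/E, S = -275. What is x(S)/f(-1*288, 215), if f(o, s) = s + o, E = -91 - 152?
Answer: 1/17739 ≈ 5.6373e-5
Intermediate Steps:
E = -243
f(o, s) = o + s
x(X) = -1/243 (x(X) = 1/(-243) = -1/243)
x(S)/f(-1*288, 215) = -1/(243*(-1*288 + 215)) = -1/(243*(-288 + 215)) = -1/243/(-73) = -1/243*(-1/73) = 1/17739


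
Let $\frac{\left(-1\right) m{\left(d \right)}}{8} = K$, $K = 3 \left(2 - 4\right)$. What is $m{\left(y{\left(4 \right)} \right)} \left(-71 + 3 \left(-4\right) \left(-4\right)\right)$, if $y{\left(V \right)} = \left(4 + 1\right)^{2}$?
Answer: $-1104$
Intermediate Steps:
$y{\left(V \right)} = 25$ ($y{\left(V \right)} = 5^{2} = 25$)
$K = -6$ ($K = 3 \left(-2\right) = -6$)
$m{\left(d \right)} = 48$ ($m{\left(d \right)} = \left(-8\right) \left(-6\right) = 48$)
$m{\left(y{\left(4 \right)} \right)} \left(-71 + 3 \left(-4\right) \left(-4\right)\right) = 48 \left(-71 + 3 \left(-4\right) \left(-4\right)\right) = 48 \left(-71 - -48\right) = 48 \left(-71 + 48\right) = 48 \left(-23\right) = -1104$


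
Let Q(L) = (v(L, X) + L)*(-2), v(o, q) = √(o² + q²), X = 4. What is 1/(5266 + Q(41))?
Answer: 1296/6716767 + √1697/13433534 ≈ 0.00019602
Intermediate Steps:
Q(L) = -2*L - 2*√(16 + L²) (Q(L) = (√(L² + 4²) + L)*(-2) = (√(L² + 16) + L)*(-2) = (√(16 + L²) + L)*(-2) = (L + √(16 + L²))*(-2) = -2*L - 2*√(16 + L²))
1/(5266 + Q(41)) = 1/(5266 + (-2*41 - 2*√(16 + 41²))) = 1/(5266 + (-82 - 2*√(16 + 1681))) = 1/(5266 + (-82 - 2*√1697)) = 1/(5184 - 2*√1697)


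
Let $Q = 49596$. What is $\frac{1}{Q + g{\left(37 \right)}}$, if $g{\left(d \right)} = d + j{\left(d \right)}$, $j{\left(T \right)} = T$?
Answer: $\frac{1}{49670} \approx 2.0133 \cdot 10^{-5}$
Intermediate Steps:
$g{\left(d \right)} = 2 d$ ($g{\left(d \right)} = d + d = 2 d$)
$\frac{1}{Q + g{\left(37 \right)}} = \frac{1}{49596 + 2 \cdot 37} = \frac{1}{49596 + 74} = \frac{1}{49670}$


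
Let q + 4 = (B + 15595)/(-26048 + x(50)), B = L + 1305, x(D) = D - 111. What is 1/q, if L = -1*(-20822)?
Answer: -8703/47386 ≈ -0.18366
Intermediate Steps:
L = 20822
x(D) = -111 + D
B = 22127 (B = 20822 + 1305 = 22127)
q = -47386/8703 (q = -4 + (22127 + 15595)/(-26048 + (-111 + 50)) = -4 + 37722/(-26048 - 61) = -4 + 37722/(-26109) = -4 + 37722*(-1/26109) = -4 - 12574/8703 = -47386/8703 ≈ -5.4448)
1/q = 1/(-47386/8703) = -8703/47386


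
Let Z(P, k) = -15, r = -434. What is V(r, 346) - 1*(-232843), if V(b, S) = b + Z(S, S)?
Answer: 232394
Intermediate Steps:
V(b, S) = -15 + b (V(b, S) = b - 15 = -15 + b)
V(r, 346) - 1*(-232843) = (-15 - 434) - 1*(-232843) = -449 + 232843 = 232394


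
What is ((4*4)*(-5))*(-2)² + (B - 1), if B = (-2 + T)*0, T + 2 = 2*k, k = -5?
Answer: -321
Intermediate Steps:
T = -12 (T = -2 + 2*(-5) = -2 - 10 = -12)
B = 0 (B = (-2 - 12)*0 = -14*0 = 0)
((4*4)*(-5))*(-2)² + (B - 1) = ((4*4)*(-5))*(-2)² + (0 - 1) = (16*(-5))*4 - 1 = -80*4 - 1 = -320 - 1 = -321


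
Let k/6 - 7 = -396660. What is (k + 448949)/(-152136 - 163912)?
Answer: 1930969/316048 ≈ 6.1097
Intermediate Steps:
k = -2379918 (k = 42 + 6*(-396660) = 42 - 2379960 = -2379918)
(k + 448949)/(-152136 - 163912) = (-2379918 + 448949)/(-152136 - 163912) = -1930969/(-316048) = -1930969*(-1/316048) = 1930969/316048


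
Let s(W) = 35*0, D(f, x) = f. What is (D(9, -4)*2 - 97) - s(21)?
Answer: -79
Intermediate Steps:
s(W) = 0
(D(9, -4)*2 - 97) - s(21) = (9*2 - 97) - 1*0 = (18 - 97) + 0 = -79 + 0 = -79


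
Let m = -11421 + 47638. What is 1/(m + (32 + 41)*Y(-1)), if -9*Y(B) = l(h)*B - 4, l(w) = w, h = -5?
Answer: 9/325880 ≈ 2.7618e-5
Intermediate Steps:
Y(B) = 4/9 + 5*B/9 (Y(B) = -(-5*B - 4)/9 = -(-4 - 5*B)/9 = 4/9 + 5*B/9)
m = 36217
1/(m + (32 + 41)*Y(-1)) = 1/(36217 + (32 + 41)*(4/9 + (5/9)*(-1))) = 1/(36217 + 73*(4/9 - 5/9)) = 1/(36217 + 73*(-⅑)) = 1/(36217 - 73/9) = 1/(325880/9) = 9/325880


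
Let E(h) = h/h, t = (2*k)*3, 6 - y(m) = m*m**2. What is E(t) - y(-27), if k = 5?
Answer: -19688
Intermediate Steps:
y(m) = 6 - m**3 (y(m) = 6 - m*m**2 = 6 - m**3)
t = 30 (t = (2*5)*3 = 10*3 = 30)
E(h) = 1
E(t) - y(-27) = 1 - (6 - 1*(-27)**3) = 1 - (6 - 1*(-19683)) = 1 - (6 + 19683) = 1 - 1*19689 = 1 - 19689 = -19688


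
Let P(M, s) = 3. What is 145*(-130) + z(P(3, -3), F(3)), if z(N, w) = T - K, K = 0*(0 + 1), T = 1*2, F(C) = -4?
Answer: -18848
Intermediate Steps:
T = 2
K = 0 (K = 0*1 = 0)
z(N, w) = 2 (z(N, w) = 2 - 1*0 = 2 + 0 = 2)
145*(-130) + z(P(3, -3), F(3)) = 145*(-130) + 2 = -18850 + 2 = -18848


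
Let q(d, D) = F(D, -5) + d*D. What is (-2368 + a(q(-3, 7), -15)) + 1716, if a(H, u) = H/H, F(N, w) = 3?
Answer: -651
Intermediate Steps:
q(d, D) = 3 + D*d (q(d, D) = 3 + d*D = 3 + D*d)
a(H, u) = 1
(-2368 + a(q(-3, 7), -15)) + 1716 = (-2368 + 1) + 1716 = -2367 + 1716 = -651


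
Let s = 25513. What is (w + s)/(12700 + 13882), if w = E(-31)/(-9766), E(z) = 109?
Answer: 249159849/259599812 ≈ 0.95978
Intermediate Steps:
w = -109/9766 (w = 109/(-9766) = 109*(-1/9766) = -109/9766 ≈ -0.011161)
(w + s)/(12700 + 13882) = (-109/9766 + 25513)/(12700 + 13882) = (249159849/9766)/26582 = (249159849/9766)*(1/26582) = 249159849/259599812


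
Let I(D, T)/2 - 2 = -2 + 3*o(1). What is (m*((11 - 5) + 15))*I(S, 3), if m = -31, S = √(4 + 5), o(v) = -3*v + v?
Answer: 7812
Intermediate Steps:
o(v) = -2*v
S = 3 (S = √9 = 3)
I(D, T) = -12 (I(D, T) = 4 + 2*(-2 + 3*(-2*1)) = 4 + 2*(-2 + 3*(-2)) = 4 + 2*(-2 - 6) = 4 + 2*(-8) = 4 - 16 = -12)
(m*((11 - 5) + 15))*I(S, 3) = -31*((11 - 5) + 15)*(-12) = -31*(6 + 15)*(-12) = -31*21*(-12) = -651*(-12) = 7812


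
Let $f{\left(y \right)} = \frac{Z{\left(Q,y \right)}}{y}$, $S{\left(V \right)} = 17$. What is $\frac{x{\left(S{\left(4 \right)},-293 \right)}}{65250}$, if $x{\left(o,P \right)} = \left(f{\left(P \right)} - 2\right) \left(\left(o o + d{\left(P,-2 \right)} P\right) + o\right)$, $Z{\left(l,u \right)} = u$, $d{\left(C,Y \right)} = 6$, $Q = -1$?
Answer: $\frac{242}{10875} \approx 0.022253$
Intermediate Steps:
$f{\left(y \right)} = 1$ ($f{\left(y \right)} = \frac{y}{y} = 1$)
$x{\left(o,P \right)} = - o - o^{2} - 6 P$ ($x{\left(o,P \right)} = \left(1 - 2\right) \left(\left(o o + 6 P\right) + o\right) = - (\left(o^{2} + 6 P\right) + o) = - (o + o^{2} + 6 P) = - o - o^{2} - 6 P$)
$\frac{x{\left(S{\left(4 \right)},-293 \right)}}{65250} = \frac{\left(-1\right) 17 - 17^{2} - -1758}{65250} = \left(-17 - 289 + 1758\right) \frac{1}{65250} = 1452 \cdot \frac{1}{65250} = \frac{242}{10875}$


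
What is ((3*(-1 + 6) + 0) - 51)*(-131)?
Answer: 4716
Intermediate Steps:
((3*(-1 + 6) + 0) - 51)*(-131) = ((3*5 + 0) - 51)*(-131) = ((15 + 0) - 51)*(-131) = (15 - 51)*(-131) = -36*(-131) = 4716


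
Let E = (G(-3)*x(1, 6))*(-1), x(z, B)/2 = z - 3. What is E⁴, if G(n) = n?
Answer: 20736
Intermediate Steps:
x(z, B) = -6 + 2*z (x(z, B) = 2*(z - 3) = 2*(-3 + z) = -6 + 2*z)
E = -12 (E = -3*(-6 + 2*1)*(-1) = -3*(-6 + 2)*(-1) = -3*(-4)*(-1) = 12*(-1) = -12)
E⁴ = (-12)⁴ = 20736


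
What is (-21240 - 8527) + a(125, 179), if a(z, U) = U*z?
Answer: -7392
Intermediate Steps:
(-21240 - 8527) + a(125, 179) = (-21240 - 8527) + 179*125 = -29767 + 22375 = -7392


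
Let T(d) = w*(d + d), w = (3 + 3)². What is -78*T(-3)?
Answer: 16848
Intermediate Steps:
w = 36 (w = 6² = 36)
T(d) = 72*d (T(d) = 36*(d + d) = 36*(2*d) = 72*d)
-78*T(-3) = -5616*(-3) = -78*(-216) = 16848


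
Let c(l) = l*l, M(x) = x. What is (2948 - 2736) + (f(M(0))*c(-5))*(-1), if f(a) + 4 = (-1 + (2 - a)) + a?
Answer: 287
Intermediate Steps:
f(a) = -3 (f(a) = -4 + ((-1 + (2 - a)) + a) = -4 + ((1 - a) + a) = -4 + 1 = -3)
c(l) = l²
(2948 - 2736) + (f(M(0))*c(-5))*(-1) = (2948 - 2736) - 3*(-5)²*(-1) = 212 - 3*25*(-1) = 212 - 75*(-1) = 212 + 75 = 287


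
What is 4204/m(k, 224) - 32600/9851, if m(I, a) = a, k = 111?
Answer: 8527801/551656 ≈ 15.459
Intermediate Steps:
4204/m(k, 224) - 32600/9851 = 4204/224 - 32600/9851 = 4204*(1/224) - 32600*1/9851 = 1051/56 - 32600/9851 = 8527801/551656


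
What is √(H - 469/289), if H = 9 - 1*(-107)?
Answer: √33055/17 ≈ 10.695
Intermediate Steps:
H = 116 (H = 9 + 107 = 116)
√(H - 469/289) = √(116 - 469/289) = √(33055/289) = √33055/17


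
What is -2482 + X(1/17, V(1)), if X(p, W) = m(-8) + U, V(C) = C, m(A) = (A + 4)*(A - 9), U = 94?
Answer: -2320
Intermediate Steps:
m(A) = (-9 + A)*(4 + A) (m(A) = (4 + A)*(-9 + A) = (-9 + A)*(4 + A))
X(p, W) = 162 (X(p, W) = (-36 + (-8)**2 - 5*(-8)) + 94 = (-36 + 64 + 40) + 94 = 68 + 94 = 162)
-2482 + X(1/17, V(1)) = -2482 + 162 = -2320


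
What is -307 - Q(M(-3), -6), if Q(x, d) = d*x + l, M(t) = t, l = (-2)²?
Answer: -329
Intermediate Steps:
l = 4
Q(x, d) = 4 + d*x (Q(x, d) = d*x + 4 = 4 + d*x)
-307 - Q(M(-3), -6) = -307 - (4 - 6*(-3)) = -307 - (4 + 18) = -307 - 1*22 = -307 - 22 = -329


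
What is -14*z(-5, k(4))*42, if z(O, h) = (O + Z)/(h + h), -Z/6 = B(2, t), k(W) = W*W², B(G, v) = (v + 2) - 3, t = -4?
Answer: -3675/32 ≈ -114.84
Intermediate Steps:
B(G, v) = -1 + v (B(G, v) = (2 + v) - 3 = -1 + v)
k(W) = W³
Z = 30 (Z = -6*(-1 - 4) = -6*(-5) = 30)
z(O, h) = (30 + O)/(2*h) (z(O, h) = (O + 30)/(h + h) = (30 + O)/((2*h)) = (30 + O)*(1/(2*h)) = (30 + O)/(2*h))
-14*z(-5, k(4))*42 = -7*(30 - 5)/(4³)*42 = -7*25/64*42 = -14*25/128*42 = -175/64*42 = -3675/32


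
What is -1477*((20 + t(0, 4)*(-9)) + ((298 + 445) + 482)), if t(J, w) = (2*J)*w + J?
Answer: -1838865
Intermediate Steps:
t(J, w) = J + 2*J*w (t(J, w) = 2*J*w + J = J + 2*J*w)
-1477*((20 + t(0, 4)*(-9)) + ((298 + 445) + 482)) = -1477*((20 + (0*(1 + 2*4))*(-9)) + ((298 + 445) + 482)) = -1477*((20 + (0*(1 + 8))*(-9)) + (743 + 482)) = -1477*((20 + (0*9)*(-9)) + 1225) = -1477*((20 + 0*(-9)) + 1225) = -1477*((20 + 0) + 1225) = -1477*(20 + 1225) = -1477*1245 = -1838865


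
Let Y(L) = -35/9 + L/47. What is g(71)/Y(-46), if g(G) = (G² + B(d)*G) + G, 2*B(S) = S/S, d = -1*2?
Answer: -2115/2 ≈ -1057.5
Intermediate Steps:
Y(L) = -35/9 + L/47 (Y(L) = -35*⅑ + L*(1/47) = -35/9 + L/47)
d = -2
B(S) = ½ (B(S) = (S/S)/2 = (½)*1 = ½)
g(G) = G² + 3*G/2 (g(G) = (G² + G/2) + G = G² + 3*G/2)
g(71)/Y(-46) = ((½)*71*(3 + 2*71))/(-35/9 + (1/47)*(-46)) = ((½)*71*(3 + 142))/(-35/9 - 46/47) = ((½)*71*145)/(-2059/423) = (10295/2)*(-423/2059) = -2115/2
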